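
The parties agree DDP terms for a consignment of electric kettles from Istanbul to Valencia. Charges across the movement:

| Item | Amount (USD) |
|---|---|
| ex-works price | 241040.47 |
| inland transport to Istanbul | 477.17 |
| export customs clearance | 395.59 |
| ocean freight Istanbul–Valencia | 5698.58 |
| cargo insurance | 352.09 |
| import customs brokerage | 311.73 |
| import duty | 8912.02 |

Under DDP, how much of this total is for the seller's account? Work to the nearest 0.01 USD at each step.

DDP: the seller bears all costs including import duty.
Seller's account: goods 241040.47 + inland to port 477.17 + export clearance 395.59 + freight 5698.58 + insurance 352.09 + brokerage 311.73 + duty 8912.02 = 257187.65
Buyer's account: 0.00

Seller's account: USD 257187.65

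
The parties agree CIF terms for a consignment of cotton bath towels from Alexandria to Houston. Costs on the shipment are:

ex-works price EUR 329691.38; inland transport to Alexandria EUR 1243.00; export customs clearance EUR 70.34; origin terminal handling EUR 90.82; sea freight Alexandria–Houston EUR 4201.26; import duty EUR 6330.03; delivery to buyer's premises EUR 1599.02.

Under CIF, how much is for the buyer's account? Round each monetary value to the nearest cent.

Buyer's account: EUR 7929.05

CIF: the seller pays costs through ocean freight and marine insurance to the destination port.
Seller's account: goods 329691.38 + inland to port 1243.00 + export clearance 70.34 + origin terminal 90.82 + freight 4201.26 = 335296.80
Buyer's account: duty 6330.03 + delivery 1599.02 = 7929.05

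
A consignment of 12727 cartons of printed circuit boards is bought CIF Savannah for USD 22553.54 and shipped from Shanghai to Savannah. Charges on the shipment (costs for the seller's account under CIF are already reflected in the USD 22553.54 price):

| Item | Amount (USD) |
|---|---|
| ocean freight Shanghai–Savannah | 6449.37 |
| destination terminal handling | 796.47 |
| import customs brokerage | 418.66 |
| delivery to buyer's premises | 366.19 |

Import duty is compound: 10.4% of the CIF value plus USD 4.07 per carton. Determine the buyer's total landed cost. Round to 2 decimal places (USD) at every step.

CIF: the seller pays costs through ocean freight and marine insurance to the destination port.
Already in the invoice (seller's account under CIF): freight — exclude.
The CIF price already equals the CIF value: 22553.54
Ad valorem component: 22553.54 × 10.4% = 2345.57
Specific component: 12727 × 4.07 = 51798.89
Import duty = 2345.57 + 51798.89 = 54144.46
Buyer bears: destination terminal 796.47 + brokerage 418.66 + delivery 366.19 + duty 54144.46 = 55725.78
Landed cost = invoice 22553.54 + 55725.78 = 78279.32

Total landed cost: USD 78279.32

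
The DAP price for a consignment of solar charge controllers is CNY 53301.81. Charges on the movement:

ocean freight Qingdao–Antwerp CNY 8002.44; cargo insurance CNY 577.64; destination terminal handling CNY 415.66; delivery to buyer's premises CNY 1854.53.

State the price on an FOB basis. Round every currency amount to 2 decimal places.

FOB price: CNY 42451.54

From DAP to FOB, the seller no longer bears: freight, insurance, destination terminal, delivery.
FOB price = 53301.81 − 8002.44 − 577.64 − 415.66 − 1854.53 = 42451.54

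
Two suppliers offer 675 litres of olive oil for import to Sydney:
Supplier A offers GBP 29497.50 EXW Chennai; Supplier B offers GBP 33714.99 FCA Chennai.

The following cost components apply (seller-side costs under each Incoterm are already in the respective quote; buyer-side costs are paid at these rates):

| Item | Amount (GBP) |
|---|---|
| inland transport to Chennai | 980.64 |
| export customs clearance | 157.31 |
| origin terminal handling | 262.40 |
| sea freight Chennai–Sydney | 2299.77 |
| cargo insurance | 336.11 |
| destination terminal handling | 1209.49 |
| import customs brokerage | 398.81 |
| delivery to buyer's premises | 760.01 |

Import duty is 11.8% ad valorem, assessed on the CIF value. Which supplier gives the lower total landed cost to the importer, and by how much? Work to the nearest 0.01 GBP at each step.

Supplier A is cheaper by GBP 3442.93

Supplier A (EXW):
CIF value = EXW price + inland to port + export clearance + origin terminal + freight + insurance = 29497.50 + 980.64 + 157.31 + 262.40 + 2299.77 + 336.11 = 33533.73
Import duty = 33533.73 × 11.8% = 3956.98
Buyer bears (A): 980.64 + 157.31 + 262.40 + 2299.77 + 336.11 + 1209.49 + 398.81 + 760.01 = 6404.54
Landed cost (A) = invoice 29497.50 + 6404.54 + duty 3956.98 = 39859.02
Supplier B (FCA):
CIF value = FCA price + origin terminal + freight + insurance = 33714.99 + 262.40 + 2299.77 + 336.11 = 36613.27
Import duty = 36613.27 × 11.8% = 4320.37
Buyer bears (B): 262.40 + 2299.77 + 336.11 + 1209.49 + 398.81 + 760.01 = 5266.59
Landed cost (B) = invoice 33714.99 + 5266.59 + duty 4320.37 = 43301.95
Difference = |39859.02 − 43301.95| = 3442.93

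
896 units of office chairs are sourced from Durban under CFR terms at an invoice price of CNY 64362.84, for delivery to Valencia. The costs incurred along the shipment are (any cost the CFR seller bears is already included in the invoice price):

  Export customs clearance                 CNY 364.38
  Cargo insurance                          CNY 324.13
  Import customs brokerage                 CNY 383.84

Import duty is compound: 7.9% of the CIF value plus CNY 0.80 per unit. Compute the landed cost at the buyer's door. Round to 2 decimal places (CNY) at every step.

Total landed cost: CNY 70897.88

CFR: the seller pays costs through ocean freight to the destination port, but not insurance.
Already in the invoice (seller's account under CFR): export clearance — exclude.
CIF value = CFR price + insurance = 64362.84 + 324.13 = 64686.97
Ad valorem component: 64686.97 × 7.9% = 5110.27
Specific component: 896 × 0.80 = 716.80
Import duty = 5110.27 + 716.80 = 5827.07
Buyer bears: insurance 324.13 + brokerage 383.84 + duty 5827.07 = 6535.04
Landed cost = invoice 64362.84 + 6535.04 = 70897.88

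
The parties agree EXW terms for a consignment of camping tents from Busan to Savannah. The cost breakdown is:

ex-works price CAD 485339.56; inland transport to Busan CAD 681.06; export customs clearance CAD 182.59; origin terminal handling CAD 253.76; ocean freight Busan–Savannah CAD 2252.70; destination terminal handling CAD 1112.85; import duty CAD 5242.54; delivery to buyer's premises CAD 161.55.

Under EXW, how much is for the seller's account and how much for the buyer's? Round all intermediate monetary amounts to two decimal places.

Seller: CAD 485339.56; buyer: CAD 9887.05

EXW: the seller makes goods available at their premises; the buyer bears all onward costs.
Seller's account: goods 485339.56 = 485339.56
Buyer's account: inland to port 681.06 + export clearance 182.59 + origin terminal 253.76 + freight 2252.70 + destination terminal 1112.85 + duty 5242.54 + delivery 161.55 = 9887.05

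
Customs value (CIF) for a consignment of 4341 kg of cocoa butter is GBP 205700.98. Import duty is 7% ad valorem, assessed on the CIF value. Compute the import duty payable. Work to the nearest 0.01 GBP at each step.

Import duty = 205700.98 × 7% = 14399.07

Import duty: GBP 14399.07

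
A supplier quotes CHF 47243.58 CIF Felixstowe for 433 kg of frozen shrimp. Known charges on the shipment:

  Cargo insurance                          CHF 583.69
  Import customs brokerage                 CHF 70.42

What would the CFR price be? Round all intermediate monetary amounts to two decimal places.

Not relevant to the conversion: brokerage — on the buyer under both terms; not part of either seller's price.
From CIF to CFR, the seller no longer bears: insurance.
CFR price = 47243.58 − 583.69 = 46659.89

CFR price: CHF 46659.89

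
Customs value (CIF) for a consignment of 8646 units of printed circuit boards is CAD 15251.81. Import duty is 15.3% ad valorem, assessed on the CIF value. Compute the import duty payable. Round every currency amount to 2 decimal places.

Import duty = 15251.81 × 15.3% = 2333.53

Import duty: CAD 2333.53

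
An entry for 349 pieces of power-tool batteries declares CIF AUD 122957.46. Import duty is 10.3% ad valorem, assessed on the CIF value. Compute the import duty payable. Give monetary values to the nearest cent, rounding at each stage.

Import duty = 122957.46 × 10.3% = 12664.62

Import duty: AUD 12664.62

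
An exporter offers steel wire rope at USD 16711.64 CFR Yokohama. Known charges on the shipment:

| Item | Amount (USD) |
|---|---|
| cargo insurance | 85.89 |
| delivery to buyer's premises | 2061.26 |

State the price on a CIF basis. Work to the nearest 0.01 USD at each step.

Not relevant to the conversion: delivery — on the buyer under both terms; not part of either seller's price.
From CFR to CIF, the seller additionally bears: insurance.
CIF price = 16711.64 + 85.89 = 16797.53

CIF price: USD 16797.53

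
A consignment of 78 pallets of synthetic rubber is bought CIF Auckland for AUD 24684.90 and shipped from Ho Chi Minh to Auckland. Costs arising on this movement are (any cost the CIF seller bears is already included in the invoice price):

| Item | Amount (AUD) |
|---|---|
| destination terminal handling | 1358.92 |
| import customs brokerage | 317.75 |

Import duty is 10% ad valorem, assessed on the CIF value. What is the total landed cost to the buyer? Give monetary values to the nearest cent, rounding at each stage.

CIF: the seller pays costs through ocean freight and marine insurance to the destination port.
The CIF price already equals the CIF value: 24684.90
Import duty = 24684.90 × 10% = 2468.49
Buyer bears: destination terminal 1358.92 + brokerage 317.75 + duty 2468.49 = 4145.16
Landed cost = invoice 24684.90 + 4145.16 = 28830.06

Total landed cost: AUD 28830.06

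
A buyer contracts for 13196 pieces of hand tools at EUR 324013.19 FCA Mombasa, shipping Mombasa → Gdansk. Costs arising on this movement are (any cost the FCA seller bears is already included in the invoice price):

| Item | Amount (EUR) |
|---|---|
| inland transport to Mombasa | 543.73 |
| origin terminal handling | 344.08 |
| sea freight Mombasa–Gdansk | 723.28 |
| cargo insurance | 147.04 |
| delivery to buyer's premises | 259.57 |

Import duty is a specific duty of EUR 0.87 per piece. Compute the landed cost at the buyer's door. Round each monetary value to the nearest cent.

Total landed cost: EUR 336967.68

FCA: the seller delivers export-cleared goods to the carrier; the buyer bears costs from that point.
Already in the invoice (seller's account under FCA): inland to port — exclude.
CIF value = FCA price + origin terminal + freight + insurance = 324013.19 + 344.08 + 723.28 + 147.04 = 325227.59
Import duty = 13196 × 0.87 = 11480.52
Buyer bears: origin terminal 344.08 + freight 723.28 + insurance 147.04 + delivery 259.57 + duty 11480.52 = 12954.49
Landed cost = invoice 324013.19 + 12954.49 = 336967.68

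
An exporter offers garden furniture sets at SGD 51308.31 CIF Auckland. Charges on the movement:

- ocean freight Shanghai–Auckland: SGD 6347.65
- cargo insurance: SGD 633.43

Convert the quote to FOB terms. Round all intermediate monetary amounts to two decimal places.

FOB price: SGD 44327.23

From CIF to FOB, the seller no longer bears: freight, insurance.
FOB price = 51308.31 − 6347.65 − 633.43 = 44327.23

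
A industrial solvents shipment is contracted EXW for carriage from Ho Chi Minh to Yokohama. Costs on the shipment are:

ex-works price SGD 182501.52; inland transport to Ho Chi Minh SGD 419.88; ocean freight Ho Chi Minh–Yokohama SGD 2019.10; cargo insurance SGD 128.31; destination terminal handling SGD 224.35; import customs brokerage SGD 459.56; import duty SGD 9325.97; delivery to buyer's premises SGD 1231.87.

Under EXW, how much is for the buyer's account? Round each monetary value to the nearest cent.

EXW: the seller makes goods available at their premises; the buyer bears all onward costs.
Seller's account: goods 182501.52 = 182501.52
Buyer's account: inland to port 419.88 + freight 2019.10 + insurance 128.31 + destination terminal 224.35 + brokerage 459.56 + duty 9325.97 + delivery 1231.87 = 13809.04

Buyer's account: SGD 13809.04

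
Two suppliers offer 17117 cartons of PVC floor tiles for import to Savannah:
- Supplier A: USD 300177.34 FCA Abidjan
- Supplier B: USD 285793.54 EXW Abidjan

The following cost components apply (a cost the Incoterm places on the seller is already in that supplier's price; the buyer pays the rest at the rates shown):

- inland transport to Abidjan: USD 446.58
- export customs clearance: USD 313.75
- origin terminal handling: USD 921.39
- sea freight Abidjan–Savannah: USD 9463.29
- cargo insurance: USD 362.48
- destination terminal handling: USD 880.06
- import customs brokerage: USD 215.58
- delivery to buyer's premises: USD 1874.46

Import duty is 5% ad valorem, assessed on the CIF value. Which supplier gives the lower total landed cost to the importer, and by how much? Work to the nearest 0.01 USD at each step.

Supplier A (FCA):
CIF value = FCA price + origin terminal + freight + insurance = 300177.34 + 921.39 + 9463.29 + 362.48 = 310924.50
Import duty = 310924.50 × 5% = 15546.23
Buyer bears (A): 921.39 + 9463.29 + 362.48 + 880.06 + 215.58 + 1874.46 = 13717.26
Landed cost (A) = invoice 300177.34 + 13717.26 + duty 15546.23 = 329440.83
Supplier B (EXW):
CIF value = EXW price + inland to port + export clearance + origin terminal + freight + insurance = 285793.54 + 446.58 + 313.75 + 921.39 + 9463.29 + 362.48 = 297301.03
Import duty = 297301.03 × 5% = 14865.05
Buyer bears (B): 446.58 + 313.75 + 921.39 + 9463.29 + 362.48 + 880.06 + 215.58 + 1874.46 = 14477.59
Landed cost (B) = invoice 285793.54 + 14477.59 + duty 14865.05 = 315136.18
Difference = |329440.83 − 315136.18| = 14304.65

Supplier B is cheaper by USD 14304.65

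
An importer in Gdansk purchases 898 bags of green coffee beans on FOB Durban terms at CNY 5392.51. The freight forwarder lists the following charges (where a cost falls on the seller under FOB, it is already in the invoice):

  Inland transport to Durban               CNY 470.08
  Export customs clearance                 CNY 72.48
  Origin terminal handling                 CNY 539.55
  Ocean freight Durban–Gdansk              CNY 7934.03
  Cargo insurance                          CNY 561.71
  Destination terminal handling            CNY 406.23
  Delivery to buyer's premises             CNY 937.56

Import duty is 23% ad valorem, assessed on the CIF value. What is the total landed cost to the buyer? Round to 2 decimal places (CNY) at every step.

Total landed cost: CNY 18426.34

FOB: the seller bears costs until goods are on board at the origin port; the buyer bears freight, insurance and all costs thereafter.
Already in the invoice (seller's account under FOB): inland to port, export clearance, origin terminal — exclude.
CIF value = FOB price + freight + insurance = 5392.51 + 7934.03 + 561.71 = 13888.25
Import duty = 13888.25 × 23% = 3194.30
Buyer bears: freight 7934.03 + insurance 561.71 + destination terminal 406.23 + delivery 937.56 + duty 3194.30 = 13033.83
Landed cost = invoice 5392.51 + 13033.83 = 18426.34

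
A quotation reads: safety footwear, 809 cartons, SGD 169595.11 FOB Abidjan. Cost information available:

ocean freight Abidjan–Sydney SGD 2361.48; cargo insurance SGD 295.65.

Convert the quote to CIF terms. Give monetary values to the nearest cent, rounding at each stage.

CIF price: SGD 172252.24

From FOB to CIF, the seller additionally bears: freight, insurance.
CIF price = 169595.11 + 2361.48 + 295.65 = 172252.24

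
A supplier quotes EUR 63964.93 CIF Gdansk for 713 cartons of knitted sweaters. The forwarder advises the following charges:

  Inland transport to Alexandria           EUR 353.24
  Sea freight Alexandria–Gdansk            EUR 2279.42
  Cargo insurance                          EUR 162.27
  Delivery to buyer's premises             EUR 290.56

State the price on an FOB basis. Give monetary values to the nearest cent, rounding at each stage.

Not relevant to the conversion: inland to port — on the seller under both CIF and FOB; already in the CIF price and stays in the FOB price. delivery — on the buyer under both terms; not part of either seller's price.
From CIF to FOB, the seller no longer bears: freight, insurance.
FOB price = 63964.93 − 2279.42 − 162.27 = 61523.24

FOB price: EUR 61523.24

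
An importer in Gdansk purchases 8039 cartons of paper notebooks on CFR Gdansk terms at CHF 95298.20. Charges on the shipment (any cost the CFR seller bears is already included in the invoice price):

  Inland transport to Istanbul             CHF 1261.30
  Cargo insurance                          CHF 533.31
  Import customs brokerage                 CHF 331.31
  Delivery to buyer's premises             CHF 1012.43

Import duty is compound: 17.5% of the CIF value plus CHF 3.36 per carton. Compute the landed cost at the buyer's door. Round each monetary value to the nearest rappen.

CFR: the seller pays costs through ocean freight to the destination port, but not insurance.
Already in the invoice (seller's account under CFR): inland to port — exclude.
CIF value = CFR price + insurance = 95298.20 + 533.31 = 95831.51
Ad valorem component: 95831.51 × 17.5% = 16770.51
Specific component: 8039 × 3.36 = 27011.04
Import duty = 16770.51 + 27011.04 = 43781.55
Buyer bears: insurance 533.31 + brokerage 331.31 + delivery 1012.43 + duty 43781.55 = 45658.60
Landed cost = invoice 95298.20 + 45658.60 = 140956.80

Total landed cost: CHF 140956.80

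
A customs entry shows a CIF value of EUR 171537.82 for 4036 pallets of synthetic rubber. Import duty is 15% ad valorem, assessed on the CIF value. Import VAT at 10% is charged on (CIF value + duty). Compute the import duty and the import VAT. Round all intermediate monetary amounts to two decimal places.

Import duty: EUR 25730.67; import VAT: EUR 19726.85

Import duty = 171537.82 × 15% = 25730.67
VAT base = CIF + duty = 171537.82 + 25730.67 = 197268.49
Import VAT = 197268.49 × 10% = 19726.85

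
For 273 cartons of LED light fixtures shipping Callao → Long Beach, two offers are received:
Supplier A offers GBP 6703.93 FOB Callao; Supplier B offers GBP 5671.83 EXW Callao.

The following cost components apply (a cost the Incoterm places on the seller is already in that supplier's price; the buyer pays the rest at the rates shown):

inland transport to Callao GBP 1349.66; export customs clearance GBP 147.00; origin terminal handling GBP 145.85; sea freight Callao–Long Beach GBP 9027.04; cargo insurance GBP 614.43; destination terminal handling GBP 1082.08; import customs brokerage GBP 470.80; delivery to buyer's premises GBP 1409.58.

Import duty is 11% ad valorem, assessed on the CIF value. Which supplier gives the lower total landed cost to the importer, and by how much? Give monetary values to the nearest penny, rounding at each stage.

Supplier A is cheaper by GBP 677.56

Supplier A (FOB):
CIF value = FOB price + freight + insurance = 6703.93 + 9027.04 + 614.43 = 16345.40
Import duty = 16345.40 × 11% = 1797.99
Buyer bears (A): 9027.04 + 614.43 + 1082.08 + 470.80 + 1409.58 = 12603.93
Landed cost (A) = invoice 6703.93 + 12603.93 + duty 1797.99 = 21105.85
Supplier B (EXW):
CIF value = EXW price + inland to port + export clearance + origin terminal + freight + insurance = 5671.83 + 1349.66 + 147.00 + 145.85 + 9027.04 + 614.43 = 16955.81
Import duty = 16955.81 × 11% = 1865.14
Buyer bears (B): 1349.66 + 147.00 + 145.85 + 9027.04 + 614.43 + 1082.08 + 470.80 + 1409.58 = 14246.44
Landed cost (B) = invoice 5671.83 + 14246.44 + duty 1865.14 = 21783.41
Difference = |21105.85 − 21783.41| = 677.56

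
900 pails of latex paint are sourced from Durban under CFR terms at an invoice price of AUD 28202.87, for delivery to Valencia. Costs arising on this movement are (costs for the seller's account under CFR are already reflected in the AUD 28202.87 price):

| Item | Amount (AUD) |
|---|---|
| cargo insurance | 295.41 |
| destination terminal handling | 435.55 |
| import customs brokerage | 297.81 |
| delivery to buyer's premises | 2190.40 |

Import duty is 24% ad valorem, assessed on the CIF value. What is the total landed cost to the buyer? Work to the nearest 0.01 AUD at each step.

CFR: the seller pays costs through ocean freight to the destination port, but not insurance.
CIF value = CFR price + insurance = 28202.87 + 295.41 = 28498.28
Import duty = 28498.28 × 24% = 6839.59
Buyer bears: insurance 295.41 + destination terminal 435.55 + brokerage 297.81 + delivery 2190.40 + duty 6839.59 = 10058.76
Landed cost = invoice 28202.87 + 10058.76 = 38261.63

Total landed cost: AUD 38261.63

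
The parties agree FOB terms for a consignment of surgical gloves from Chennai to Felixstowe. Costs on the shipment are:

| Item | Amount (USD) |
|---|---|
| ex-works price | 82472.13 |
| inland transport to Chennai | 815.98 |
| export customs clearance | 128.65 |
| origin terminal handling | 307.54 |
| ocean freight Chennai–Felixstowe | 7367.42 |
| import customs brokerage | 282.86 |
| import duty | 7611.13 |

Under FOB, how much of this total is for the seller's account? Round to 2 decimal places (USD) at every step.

Seller's account: USD 83724.30

FOB: the seller bears costs until goods are on board at the origin port; the buyer bears freight, insurance and all costs thereafter.
Seller's account: goods 82472.13 + inland to port 815.98 + export clearance 128.65 + origin terminal 307.54 = 83724.30
Buyer's account: freight 7367.42 + brokerage 282.86 + duty 7611.13 = 15261.41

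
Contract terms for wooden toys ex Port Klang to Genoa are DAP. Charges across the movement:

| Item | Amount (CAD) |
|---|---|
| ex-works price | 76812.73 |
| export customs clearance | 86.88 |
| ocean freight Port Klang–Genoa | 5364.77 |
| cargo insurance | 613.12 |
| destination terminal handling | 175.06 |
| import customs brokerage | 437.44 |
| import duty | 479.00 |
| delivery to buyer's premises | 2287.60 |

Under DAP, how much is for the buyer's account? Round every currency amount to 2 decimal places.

DAP: the seller bears all costs to the named destination except import duty and clearance.
Seller's account: goods 76812.73 + export clearance 86.88 + freight 5364.77 + insurance 613.12 + destination terminal 175.06 + delivery 2287.60 = 85340.16
Buyer's account: brokerage 437.44 + duty 479.00 = 916.44

Buyer's account: CAD 916.44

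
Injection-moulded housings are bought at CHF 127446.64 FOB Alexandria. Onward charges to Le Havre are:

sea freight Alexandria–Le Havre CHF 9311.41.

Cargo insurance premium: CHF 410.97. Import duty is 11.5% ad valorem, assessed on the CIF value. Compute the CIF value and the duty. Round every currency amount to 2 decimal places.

CIF value: CHF 137169.02; import duty: CHF 15774.44

CIF = FOB price + freight + insurance
CIF = 127446.64 + 9311.41 + 410.97 = 137169.02
Import duty = 137169.02 × 11.5% = 15774.44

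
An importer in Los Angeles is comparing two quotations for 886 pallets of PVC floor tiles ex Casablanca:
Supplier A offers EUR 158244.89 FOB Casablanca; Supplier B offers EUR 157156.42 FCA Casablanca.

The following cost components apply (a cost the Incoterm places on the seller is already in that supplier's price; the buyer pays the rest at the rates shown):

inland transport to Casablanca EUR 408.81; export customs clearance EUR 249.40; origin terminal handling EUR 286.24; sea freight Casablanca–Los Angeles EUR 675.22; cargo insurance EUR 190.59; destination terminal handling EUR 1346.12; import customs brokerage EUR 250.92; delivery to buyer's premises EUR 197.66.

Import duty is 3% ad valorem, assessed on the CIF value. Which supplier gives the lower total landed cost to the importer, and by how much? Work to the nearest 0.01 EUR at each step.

Supplier A (FOB):
CIF value = FOB price + freight + insurance = 158244.89 + 675.22 + 190.59 = 159110.70
Import duty = 159110.70 × 3% = 4773.32
Buyer bears (A): 675.22 + 190.59 + 1346.12 + 250.92 + 197.66 = 2660.51
Landed cost (A) = invoice 158244.89 + 2660.51 + duty 4773.32 = 165678.72
Supplier B (FCA):
CIF value = FCA price + origin terminal + freight + insurance = 157156.42 + 286.24 + 675.22 + 190.59 = 158308.47
Import duty = 158308.47 × 3% = 4749.25
Buyer bears (B): 286.24 + 675.22 + 190.59 + 1346.12 + 250.92 + 197.66 = 2946.75
Landed cost (B) = invoice 157156.42 + 2946.75 + duty 4749.25 = 164852.42
Difference = |165678.72 − 164852.42| = 826.30

Supplier B is cheaper by EUR 826.30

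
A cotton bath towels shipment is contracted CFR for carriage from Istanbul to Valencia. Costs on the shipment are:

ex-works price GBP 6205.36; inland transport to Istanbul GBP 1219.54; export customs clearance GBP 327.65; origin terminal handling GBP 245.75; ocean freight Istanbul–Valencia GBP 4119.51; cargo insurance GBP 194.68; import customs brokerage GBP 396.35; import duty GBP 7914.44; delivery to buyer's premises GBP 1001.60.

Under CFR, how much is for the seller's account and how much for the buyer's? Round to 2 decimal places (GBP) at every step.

CFR: the seller pays costs through ocean freight to the destination port, but not insurance.
Seller's account: goods 6205.36 + inland to port 1219.54 + export clearance 327.65 + origin terminal 245.75 + freight 4119.51 = 12117.81
Buyer's account: insurance 194.68 + brokerage 396.35 + duty 7914.44 + delivery 1001.60 = 9507.07

Seller: GBP 12117.81; buyer: GBP 9507.07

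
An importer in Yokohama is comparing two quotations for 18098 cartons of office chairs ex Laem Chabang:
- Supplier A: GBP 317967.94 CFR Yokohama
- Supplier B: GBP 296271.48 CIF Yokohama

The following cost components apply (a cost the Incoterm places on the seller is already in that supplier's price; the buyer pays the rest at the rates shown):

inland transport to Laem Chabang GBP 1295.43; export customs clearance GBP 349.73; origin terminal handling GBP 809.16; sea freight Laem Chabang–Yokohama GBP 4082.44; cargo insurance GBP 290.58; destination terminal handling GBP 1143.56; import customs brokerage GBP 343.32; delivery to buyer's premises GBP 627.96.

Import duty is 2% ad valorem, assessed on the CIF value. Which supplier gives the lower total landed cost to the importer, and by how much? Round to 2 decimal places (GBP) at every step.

Supplier B is cheaper by GBP 22426.78

Supplier A (CFR):
CIF value = CFR price + insurance = 317967.94 + 290.58 = 318258.52
Import duty = 318258.52 × 2% = 6365.17
Buyer bears (A): 290.58 + 1143.56 + 343.32 + 627.96 = 2405.42
Landed cost (A) = invoice 317967.94 + 2405.42 + duty 6365.17 = 326738.53
Supplier B (CIF):
The CIF price already equals the CIF value: 296271.48
Import duty = 296271.48 × 2% = 5925.43
Buyer bears (B): 1143.56 + 343.32 + 627.96 = 2114.84
Landed cost (B) = invoice 296271.48 + 2114.84 + duty 5925.43 = 304311.75
Difference = |326738.53 − 304311.75| = 22426.78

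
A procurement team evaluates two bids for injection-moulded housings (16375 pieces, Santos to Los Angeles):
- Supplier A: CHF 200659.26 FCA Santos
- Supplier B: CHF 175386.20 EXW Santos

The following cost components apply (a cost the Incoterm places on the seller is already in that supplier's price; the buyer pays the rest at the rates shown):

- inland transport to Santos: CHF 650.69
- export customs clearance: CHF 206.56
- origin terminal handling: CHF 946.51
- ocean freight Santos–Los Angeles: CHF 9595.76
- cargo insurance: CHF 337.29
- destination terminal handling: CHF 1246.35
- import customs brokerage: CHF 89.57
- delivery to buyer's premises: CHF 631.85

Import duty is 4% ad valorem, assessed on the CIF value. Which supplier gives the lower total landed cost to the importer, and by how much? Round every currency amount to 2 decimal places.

Supplier B is cheaper by CHF 25392.44

Supplier A (FCA):
CIF value = FCA price + origin terminal + freight + insurance = 200659.26 + 946.51 + 9595.76 + 337.29 = 211538.82
Import duty = 211538.82 × 4% = 8461.55
Buyer bears (A): 946.51 + 9595.76 + 337.29 + 1246.35 + 89.57 + 631.85 = 12847.33
Landed cost (A) = invoice 200659.26 + 12847.33 + duty 8461.55 = 221968.14
Supplier B (EXW):
CIF value = EXW price + inland to port + export clearance + origin terminal + freight + insurance = 175386.20 + 650.69 + 206.56 + 946.51 + 9595.76 + 337.29 = 187123.01
Import duty = 187123.01 × 4% = 7484.92
Buyer bears (B): 650.69 + 206.56 + 946.51 + 9595.76 + 337.29 + 1246.35 + 89.57 + 631.85 = 13704.58
Landed cost (B) = invoice 175386.20 + 13704.58 + duty 7484.92 = 196575.70
Difference = |221968.14 − 196575.70| = 25392.44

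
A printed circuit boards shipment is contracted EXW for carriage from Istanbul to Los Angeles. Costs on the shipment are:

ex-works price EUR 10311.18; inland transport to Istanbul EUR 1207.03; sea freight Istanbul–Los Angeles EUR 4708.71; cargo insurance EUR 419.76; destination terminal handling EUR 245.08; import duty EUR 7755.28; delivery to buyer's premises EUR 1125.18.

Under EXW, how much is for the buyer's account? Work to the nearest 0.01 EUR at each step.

Buyer's account: EUR 15461.04

EXW: the seller makes goods available at their premises; the buyer bears all onward costs.
Seller's account: goods 10311.18 = 10311.18
Buyer's account: inland to port 1207.03 + freight 4708.71 + insurance 419.76 + destination terminal 245.08 + duty 7755.28 + delivery 1125.18 = 15461.04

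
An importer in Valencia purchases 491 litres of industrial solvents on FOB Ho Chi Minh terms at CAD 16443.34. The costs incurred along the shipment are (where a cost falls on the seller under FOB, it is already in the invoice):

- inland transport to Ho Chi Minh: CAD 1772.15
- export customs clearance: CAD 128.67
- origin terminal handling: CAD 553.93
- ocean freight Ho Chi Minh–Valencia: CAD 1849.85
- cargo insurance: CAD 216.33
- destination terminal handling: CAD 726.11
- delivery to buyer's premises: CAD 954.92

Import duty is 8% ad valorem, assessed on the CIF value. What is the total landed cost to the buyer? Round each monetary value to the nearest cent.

Total landed cost: CAD 21671.31

FOB: the seller bears costs until goods are on board at the origin port; the buyer bears freight, insurance and all costs thereafter.
Already in the invoice (seller's account under FOB): inland to port, export clearance, origin terminal — exclude.
CIF value = FOB price + freight + insurance = 16443.34 + 1849.85 + 216.33 = 18509.52
Import duty = 18509.52 × 8% = 1480.76
Buyer bears: freight 1849.85 + insurance 216.33 + destination terminal 726.11 + delivery 954.92 + duty 1480.76 = 5227.97
Landed cost = invoice 16443.34 + 5227.97 = 21671.31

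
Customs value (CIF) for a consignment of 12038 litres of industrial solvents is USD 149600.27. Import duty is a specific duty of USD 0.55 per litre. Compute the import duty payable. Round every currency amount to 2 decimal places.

Import duty: USD 6620.90

Import duty = 12038 × 0.55 = 6620.90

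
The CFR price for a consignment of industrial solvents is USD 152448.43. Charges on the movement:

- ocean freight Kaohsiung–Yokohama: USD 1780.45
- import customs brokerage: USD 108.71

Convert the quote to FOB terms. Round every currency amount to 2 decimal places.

Not relevant to the conversion: brokerage — on the buyer under both terms; not part of either seller's price.
From CFR to FOB, the seller no longer bears: freight.
FOB price = 152448.43 − 1780.45 = 150667.98

FOB price: USD 150667.98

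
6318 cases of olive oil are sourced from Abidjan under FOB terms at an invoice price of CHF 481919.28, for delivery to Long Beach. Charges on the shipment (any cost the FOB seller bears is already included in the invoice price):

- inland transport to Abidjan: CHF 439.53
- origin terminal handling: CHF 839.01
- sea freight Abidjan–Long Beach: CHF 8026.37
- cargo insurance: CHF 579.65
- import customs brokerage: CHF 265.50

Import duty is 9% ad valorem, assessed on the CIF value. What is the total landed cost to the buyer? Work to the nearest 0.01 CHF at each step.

Total landed cost: CHF 534938.08

FOB: the seller bears costs until goods are on board at the origin port; the buyer bears freight, insurance and all costs thereafter.
Already in the invoice (seller's account under FOB): inland to port, origin terminal — exclude.
CIF value = FOB price + freight + insurance = 481919.28 + 8026.37 + 579.65 = 490525.30
Import duty = 490525.30 × 9% = 44147.28
Buyer bears: freight 8026.37 + insurance 579.65 + brokerage 265.50 + duty 44147.28 = 53018.80
Landed cost = invoice 481919.28 + 53018.80 = 534938.08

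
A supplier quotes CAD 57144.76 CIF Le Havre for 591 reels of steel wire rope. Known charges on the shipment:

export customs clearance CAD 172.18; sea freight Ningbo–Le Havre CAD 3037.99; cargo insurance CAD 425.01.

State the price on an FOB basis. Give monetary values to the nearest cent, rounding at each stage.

Not relevant to the conversion: export clearance — on the seller under both CIF and FOB; already in the CIF price and stays in the FOB price.
From CIF to FOB, the seller no longer bears: freight, insurance.
FOB price = 57144.76 − 3037.99 − 425.01 = 53681.76

FOB price: CAD 53681.76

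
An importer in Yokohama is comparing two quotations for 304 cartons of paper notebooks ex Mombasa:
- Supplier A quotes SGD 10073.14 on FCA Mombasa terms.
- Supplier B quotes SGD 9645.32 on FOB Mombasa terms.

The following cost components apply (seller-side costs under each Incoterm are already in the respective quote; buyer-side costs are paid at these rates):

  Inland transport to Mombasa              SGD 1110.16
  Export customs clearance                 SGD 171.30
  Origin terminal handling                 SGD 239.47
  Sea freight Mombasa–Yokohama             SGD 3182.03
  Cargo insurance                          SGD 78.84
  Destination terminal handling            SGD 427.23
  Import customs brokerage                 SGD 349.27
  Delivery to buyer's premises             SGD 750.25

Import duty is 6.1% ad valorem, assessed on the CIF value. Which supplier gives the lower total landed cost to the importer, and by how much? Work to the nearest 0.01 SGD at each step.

Supplier B is cheaper by SGD 707.99

Supplier A (FCA):
CIF value = FCA price + origin terminal + freight + insurance = 10073.14 + 239.47 + 3182.03 + 78.84 = 13573.48
Import duty = 13573.48 × 6.1% = 827.98
Buyer bears (A): 239.47 + 3182.03 + 78.84 + 427.23 + 349.27 + 750.25 = 5027.09
Landed cost (A) = invoice 10073.14 + 5027.09 + duty 827.98 = 15928.21
Supplier B (FOB):
CIF value = FOB price + freight + insurance = 9645.32 + 3182.03 + 78.84 = 12906.19
Import duty = 12906.19 × 6.1% = 787.28
Buyer bears (B): 3182.03 + 78.84 + 427.23 + 349.27 + 750.25 = 4787.62
Landed cost (B) = invoice 9645.32 + 4787.62 + duty 787.28 = 15220.22
Difference = |15928.21 − 15220.22| = 707.99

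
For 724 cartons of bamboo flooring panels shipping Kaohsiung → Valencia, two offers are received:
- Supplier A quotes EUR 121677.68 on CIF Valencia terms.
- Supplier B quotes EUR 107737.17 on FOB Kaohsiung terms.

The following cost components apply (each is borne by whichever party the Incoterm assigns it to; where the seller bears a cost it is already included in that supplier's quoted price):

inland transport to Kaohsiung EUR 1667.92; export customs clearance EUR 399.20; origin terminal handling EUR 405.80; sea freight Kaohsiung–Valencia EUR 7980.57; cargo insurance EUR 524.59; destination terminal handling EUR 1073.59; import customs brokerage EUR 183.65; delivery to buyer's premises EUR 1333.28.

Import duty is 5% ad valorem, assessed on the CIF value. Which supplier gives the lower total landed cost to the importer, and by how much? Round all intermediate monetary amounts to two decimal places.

Supplier A (CIF):
The CIF price already equals the CIF value: 121677.68
Import duty = 121677.68 × 5% = 6083.88
Buyer bears (A): 1073.59 + 183.65 + 1333.28 = 2590.52
Landed cost (A) = invoice 121677.68 + 2590.52 + duty 6083.88 = 130352.08
Supplier B (FOB):
CIF value = FOB price + freight + insurance = 107737.17 + 7980.57 + 524.59 = 116242.33
Import duty = 116242.33 × 5% = 5812.12
Buyer bears (B): 7980.57 + 524.59 + 1073.59 + 183.65 + 1333.28 = 11095.68
Landed cost (B) = invoice 107737.17 + 11095.68 + duty 5812.12 = 124644.97
Difference = |130352.08 − 124644.97| = 5707.11

Supplier B is cheaper by EUR 5707.11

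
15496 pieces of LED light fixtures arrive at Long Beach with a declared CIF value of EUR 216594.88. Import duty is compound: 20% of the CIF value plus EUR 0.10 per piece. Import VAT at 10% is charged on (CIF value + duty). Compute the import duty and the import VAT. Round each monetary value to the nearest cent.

Ad valorem component: 216594.88 × 20% = 43318.98
Specific component: 15496 × 0.10 = 1549.60
Import duty = 43318.98 + 1549.60 = 44868.58
VAT base = CIF + duty = 216594.88 + 44868.58 = 261463.46
Import VAT = 261463.46 × 10% = 26146.35

Import duty: EUR 44868.58; import VAT: EUR 26146.35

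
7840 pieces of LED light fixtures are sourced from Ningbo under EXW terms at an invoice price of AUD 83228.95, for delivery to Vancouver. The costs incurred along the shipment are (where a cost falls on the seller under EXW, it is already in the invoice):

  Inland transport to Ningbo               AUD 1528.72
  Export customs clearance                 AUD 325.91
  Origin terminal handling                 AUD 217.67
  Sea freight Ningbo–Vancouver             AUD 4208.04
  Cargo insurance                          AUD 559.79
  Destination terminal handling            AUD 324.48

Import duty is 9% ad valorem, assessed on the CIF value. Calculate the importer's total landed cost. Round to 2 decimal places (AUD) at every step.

Total landed cost: AUD 98499.78

EXW: the seller makes goods available at their premises; the buyer bears all onward costs.
CIF value = EXW price + inland to port + export clearance + origin terminal + freight + insurance = 83228.95 + 1528.72 + 325.91 + 217.67 + 4208.04 + 559.79 = 90069.08
Import duty = 90069.08 × 9% = 8106.22
Buyer bears: inland to port 1528.72 + export clearance 325.91 + origin terminal 217.67 + freight 4208.04 + insurance 559.79 + destination terminal 324.48 + duty 8106.22 = 15270.83
Landed cost = invoice 83228.95 + 15270.83 = 98499.78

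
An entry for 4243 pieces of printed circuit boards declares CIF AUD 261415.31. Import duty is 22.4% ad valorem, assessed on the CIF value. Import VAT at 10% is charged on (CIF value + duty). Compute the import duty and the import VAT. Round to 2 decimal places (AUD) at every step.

Import duty: AUD 58557.03; import VAT: AUD 31997.23

Import duty = 261415.31 × 22.4% = 58557.03
VAT base = CIF + duty = 261415.31 + 58557.03 = 319972.34
Import VAT = 319972.34 × 10% = 31997.23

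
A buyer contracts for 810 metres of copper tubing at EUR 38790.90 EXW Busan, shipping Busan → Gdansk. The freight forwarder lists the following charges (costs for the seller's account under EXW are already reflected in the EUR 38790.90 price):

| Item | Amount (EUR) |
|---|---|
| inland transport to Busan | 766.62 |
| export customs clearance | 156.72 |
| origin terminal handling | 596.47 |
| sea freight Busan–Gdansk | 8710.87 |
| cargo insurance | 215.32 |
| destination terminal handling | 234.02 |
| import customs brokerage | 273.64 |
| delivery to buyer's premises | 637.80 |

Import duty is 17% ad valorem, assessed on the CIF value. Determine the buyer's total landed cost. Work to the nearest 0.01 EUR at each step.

Total landed cost: EUR 58752.63

EXW: the seller makes goods available at their premises; the buyer bears all onward costs.
CIF value = EXW price + inland to port + export clearance + origin terminal + freight + insurance = 38790.90 + 766.62 + 156.72 + 596.47 + 8710.87 + 215.32 = 49236.90
Import duty = 49236.90 × 17% = 8370.27
Buyer bears: inland to port 766.62 + export clearance 156.72 + origin terminal 596.47 + freight 8710.87 + insurance 215.32 + destination terminal 234.02 + brokerage 273.64 + delivery 637.80 + duty 8370.27 = 19961.73
Landed cost = invoice 38790.90 + 19961.73 = 58752.63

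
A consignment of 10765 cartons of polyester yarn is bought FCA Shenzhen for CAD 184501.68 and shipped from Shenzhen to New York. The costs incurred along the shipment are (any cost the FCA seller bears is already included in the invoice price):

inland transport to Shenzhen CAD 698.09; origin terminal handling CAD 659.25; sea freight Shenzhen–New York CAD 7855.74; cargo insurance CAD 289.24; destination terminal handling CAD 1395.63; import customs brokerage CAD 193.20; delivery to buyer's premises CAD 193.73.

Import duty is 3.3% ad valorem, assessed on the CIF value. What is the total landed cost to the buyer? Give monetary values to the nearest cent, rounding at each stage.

Total landed cost: CAD 201467.57

FCA: the seller delivers export-cleared goods to the carrier; the buyer bears costs from that point.
Already in the invoice (seller's account under FCA): inland to port — exclude.
CIF value = FCA price + origin terminal + freight + insurance = 184501.68 + 659.25 + 7855.74 + 289.24 = 193305.91
Import duty = 193305.91 × 3.3% = 6379.10
Buyer bears: origin terminal 659.25 + freight 7855.74 + insurance 289.24 + destination terminal 1395.63 + brokerage 193.20 + delivery 193.73 + duty 6379.10 = 16965.89
Landed cost = invoice 184501.68 + 16965.89 = 201467.57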